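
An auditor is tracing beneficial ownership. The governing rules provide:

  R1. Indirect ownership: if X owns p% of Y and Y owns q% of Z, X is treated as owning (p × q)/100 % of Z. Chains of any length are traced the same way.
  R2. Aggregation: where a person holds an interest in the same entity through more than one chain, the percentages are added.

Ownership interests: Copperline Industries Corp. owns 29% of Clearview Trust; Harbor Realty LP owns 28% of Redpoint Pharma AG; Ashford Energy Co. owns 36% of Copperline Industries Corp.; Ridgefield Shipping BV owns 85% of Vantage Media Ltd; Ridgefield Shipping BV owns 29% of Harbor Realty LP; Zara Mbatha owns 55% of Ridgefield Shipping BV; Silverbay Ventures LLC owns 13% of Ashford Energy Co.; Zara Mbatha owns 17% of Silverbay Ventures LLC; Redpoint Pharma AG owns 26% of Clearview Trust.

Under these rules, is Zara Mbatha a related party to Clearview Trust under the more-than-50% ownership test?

Chain via Silverbay Ventures LLC → Ashford Energy Co. → Copperline Industries Corp. (R1): 17% × 13% × 36% × 29% = 0.230724% of Clearview Trust.
Chain via Ridgefield Shipping BV → Harbor Realty LP → Redpoint Pharma AG (R1): 55% × 29% × 28% × 26% = 1.16116% of Clearview Trust.
Aggregating (R2): 0.230724% + 1.16116% = 1.391884%.
1.391884% does not exceed the 50% threshold, so Zara is not a related party to Clearview Trust.

No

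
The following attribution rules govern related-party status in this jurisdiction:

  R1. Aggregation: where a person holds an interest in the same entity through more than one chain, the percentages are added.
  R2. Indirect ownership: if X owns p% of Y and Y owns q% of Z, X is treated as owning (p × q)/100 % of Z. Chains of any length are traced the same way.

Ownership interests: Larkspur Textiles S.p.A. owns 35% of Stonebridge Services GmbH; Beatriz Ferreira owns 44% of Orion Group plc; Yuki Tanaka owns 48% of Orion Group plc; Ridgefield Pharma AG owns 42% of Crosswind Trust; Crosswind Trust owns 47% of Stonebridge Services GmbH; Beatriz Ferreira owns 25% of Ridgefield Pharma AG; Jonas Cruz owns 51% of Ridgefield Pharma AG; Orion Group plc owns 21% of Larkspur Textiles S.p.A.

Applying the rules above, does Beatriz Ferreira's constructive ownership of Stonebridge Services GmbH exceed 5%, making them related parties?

Chain via Ridgefield Pharma AG → Crosswind Trust (R2): 25% × 42% × 47% = 4.935% of Stonebridge Services GmbH.
Chain via Orion Group plc → Larkspur Textiles S.p.A. (R2): 44% × 21% × 35% = 3.234% of Stonebridge Services GmbH.
Aggregating (R1): 4.935% + 3.234% = 8.169%.
8.169% exceeds the 5% threshold, so Beatriz is a related party to Stonebridge Services GmbH.

Yes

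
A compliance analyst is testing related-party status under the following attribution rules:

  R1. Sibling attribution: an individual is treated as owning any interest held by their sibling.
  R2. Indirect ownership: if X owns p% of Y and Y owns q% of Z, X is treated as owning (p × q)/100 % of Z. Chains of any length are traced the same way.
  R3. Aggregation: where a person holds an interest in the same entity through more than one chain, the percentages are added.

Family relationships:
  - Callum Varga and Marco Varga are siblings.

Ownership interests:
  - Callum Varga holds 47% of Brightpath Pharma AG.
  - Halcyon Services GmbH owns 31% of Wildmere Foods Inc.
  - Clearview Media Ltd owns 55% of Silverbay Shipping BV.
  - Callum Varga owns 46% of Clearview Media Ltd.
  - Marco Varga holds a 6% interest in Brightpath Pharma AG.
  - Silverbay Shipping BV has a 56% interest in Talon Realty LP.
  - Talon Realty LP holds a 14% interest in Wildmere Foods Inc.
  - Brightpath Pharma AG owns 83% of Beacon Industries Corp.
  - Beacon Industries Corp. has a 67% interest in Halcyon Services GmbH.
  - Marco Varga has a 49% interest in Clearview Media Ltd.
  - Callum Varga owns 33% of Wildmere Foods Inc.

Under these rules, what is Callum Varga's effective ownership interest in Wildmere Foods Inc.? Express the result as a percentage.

By sibling attribution (R1), Callum Varga is treated as also owning Marco Varga's interest in Clearview Media Ltd, giving 46% + 49% = 95%.
By sibling attribution (R1), Callum Varga is treated as also owning Marco Varga's interest in Brightpath Pharma AG, giving 47% + 6% = 53%.
Chain via Clearview Media Ltd → Silverbay Shipping BV → Talon Realty LP (R2): 95% × 55% × 56% × 14% = 4.0964% of Wildmere Foods Inc.
Chain via Brightpath Pharma AG → Beacon Industries Corp. → Halcyon Services GmbH (R2): 53% × 83% × 67% × 31% = 9.136723% of Wildmere Foods Inc.
Direct interest in Wildmere Foods Inc: 33%.
Aggregating (R3): 4.0964% + 9.136723% + 33% = 46.233123%.

46.233123%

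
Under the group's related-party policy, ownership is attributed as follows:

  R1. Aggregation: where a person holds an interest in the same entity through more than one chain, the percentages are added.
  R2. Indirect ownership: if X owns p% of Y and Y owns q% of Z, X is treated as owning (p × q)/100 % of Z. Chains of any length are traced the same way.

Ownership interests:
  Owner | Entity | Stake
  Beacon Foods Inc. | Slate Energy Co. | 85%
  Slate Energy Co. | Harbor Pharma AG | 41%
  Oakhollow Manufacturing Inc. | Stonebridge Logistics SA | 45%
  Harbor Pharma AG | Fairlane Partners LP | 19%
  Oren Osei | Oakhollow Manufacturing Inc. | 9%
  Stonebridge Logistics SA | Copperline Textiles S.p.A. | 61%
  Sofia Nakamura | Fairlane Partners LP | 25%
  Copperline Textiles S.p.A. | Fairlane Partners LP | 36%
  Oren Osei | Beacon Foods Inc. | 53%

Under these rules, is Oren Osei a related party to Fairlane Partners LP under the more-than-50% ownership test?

Chain via Beacon Foods Inc. → Slate Energy Co. → Harbor Pharma AG (R2): 53% × 85% × 41% × 19% = 3.509395% of Fairlane Partners LP.
Chain via Oakhollow Manufacturing Inc. → Stonebridge Logistics SA → Copperline Textiles S.p.A. (R2): 9% × 45% × 61% × 36% = 0.88938% of Fairlane Partners LP.
Aggregating (R1): 3.509395% + 0.88938% = 4.398775%.
4.398775% does not exceed the 50% threshold, so Oren is not a related party to Fairlane Partners LP.

No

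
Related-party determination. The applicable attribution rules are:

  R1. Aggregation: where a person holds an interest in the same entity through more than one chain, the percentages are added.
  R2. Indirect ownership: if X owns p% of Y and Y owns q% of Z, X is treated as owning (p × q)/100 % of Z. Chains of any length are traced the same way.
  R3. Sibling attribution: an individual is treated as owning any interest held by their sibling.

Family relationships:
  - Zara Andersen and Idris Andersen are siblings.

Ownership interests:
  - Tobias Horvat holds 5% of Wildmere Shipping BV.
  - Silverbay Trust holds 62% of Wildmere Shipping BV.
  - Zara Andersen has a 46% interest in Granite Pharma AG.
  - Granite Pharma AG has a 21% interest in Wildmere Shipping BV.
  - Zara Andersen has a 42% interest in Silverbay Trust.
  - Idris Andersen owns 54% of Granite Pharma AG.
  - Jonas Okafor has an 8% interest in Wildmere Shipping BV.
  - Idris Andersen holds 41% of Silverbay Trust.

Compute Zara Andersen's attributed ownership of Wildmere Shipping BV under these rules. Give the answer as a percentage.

By sibling attribution (R3), Zara Andersen is treated as also owning Idris Andersen's interest in Silverbay Trust, giving 42% + 41% = 83%.
By sibling attribution (R3), Zara Andersen is treated as also owning Idris Andersen's interest in Granite Pharma AG, giving 46% + 54% = 100%.
Chain via Silverbay Trust (R2): 83% × 62% = 51.46% of Wildmere Shipping BV.
Chain via Granite Pharma AG (R2): 100% × 21% = 21% of Wildmere Shipping BV.
Aggregating (R1): 51.46% + 21% = 72.46%.

72.46%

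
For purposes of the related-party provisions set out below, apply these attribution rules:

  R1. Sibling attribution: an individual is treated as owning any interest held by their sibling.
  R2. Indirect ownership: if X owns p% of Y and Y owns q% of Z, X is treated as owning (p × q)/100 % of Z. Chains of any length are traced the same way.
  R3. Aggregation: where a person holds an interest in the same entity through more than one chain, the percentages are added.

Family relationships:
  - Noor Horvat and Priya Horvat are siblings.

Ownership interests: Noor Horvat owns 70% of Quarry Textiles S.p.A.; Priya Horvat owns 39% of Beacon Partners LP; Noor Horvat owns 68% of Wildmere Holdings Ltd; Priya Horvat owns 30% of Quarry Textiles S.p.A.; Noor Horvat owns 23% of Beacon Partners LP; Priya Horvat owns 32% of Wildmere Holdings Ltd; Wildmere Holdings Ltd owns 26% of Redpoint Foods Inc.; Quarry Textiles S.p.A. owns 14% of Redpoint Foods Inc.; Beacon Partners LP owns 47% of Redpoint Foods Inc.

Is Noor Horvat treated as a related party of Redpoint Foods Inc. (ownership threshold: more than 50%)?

Yes

By sibling attribution (R1), Noor Horvat is treated as also owning Priya Horvat's interest in Wildmere Holdings Ltd, giving 68% + 32% = 100%.
By sibling attribution (R1), Noor Horvat is treated as also owning Priya Horvat's interest in Beacon Partners LP, giving 23% + 39% = 62%.
By sibling attribution (R1), Noor Horvat is treated as also owning Priya Horvat's interest in Quarry Textiles S.p.A, giving 70% + 30% = 100%.
Chain via Wildmere Holdings Ltd (R2): 100% × 26% = 26% of Redpoint Foods Inc.
Chain via Beacon Partners LP (R2): 62% × 47% = 29.14% of Redpoint Foods Inc.
Chain via Quarry Textiles S.p.A. (R2): 100% × 14% = 14% of Redpoint Foods Inc.
Aggregating (R3): 26% + 29.14% + 14% = 69.14%.
69.14% exceeds the 50% threshold, so Noor is a related party to Redpoint Foods Inc.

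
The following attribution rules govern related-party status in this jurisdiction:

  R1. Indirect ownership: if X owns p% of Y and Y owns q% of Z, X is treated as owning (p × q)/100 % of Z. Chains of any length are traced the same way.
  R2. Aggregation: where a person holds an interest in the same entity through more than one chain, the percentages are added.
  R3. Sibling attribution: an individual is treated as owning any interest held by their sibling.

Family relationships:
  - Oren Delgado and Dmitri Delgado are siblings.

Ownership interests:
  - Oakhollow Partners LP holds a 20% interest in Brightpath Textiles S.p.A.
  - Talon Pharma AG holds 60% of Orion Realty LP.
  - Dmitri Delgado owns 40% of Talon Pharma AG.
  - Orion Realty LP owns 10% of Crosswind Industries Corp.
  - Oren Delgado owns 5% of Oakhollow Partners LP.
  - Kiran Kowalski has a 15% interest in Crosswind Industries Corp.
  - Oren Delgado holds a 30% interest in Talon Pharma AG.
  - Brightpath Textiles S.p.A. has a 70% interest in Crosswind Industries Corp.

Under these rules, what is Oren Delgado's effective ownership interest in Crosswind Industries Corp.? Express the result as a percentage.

By sibling attribution (R3), Oren Delgado is treated as also owning Dmitri Delgado's interest in Talon Pharma AG, giving 30% + 40% = 70%.
Chain via Oakhollow Partners LP → Brightpath Textiles S.p.A. (R1): 5% × 20% × 70% = 0.7% of Crosswind Industries Corp.
Chain via Talon Pharma AG → Orion Realty LP (R1): 70% × 60% × 10% = 4.2% of Crosswind Industries Corp.
Aggregating (R2): 0.7% + 4.2% = 4.9%.

4.9%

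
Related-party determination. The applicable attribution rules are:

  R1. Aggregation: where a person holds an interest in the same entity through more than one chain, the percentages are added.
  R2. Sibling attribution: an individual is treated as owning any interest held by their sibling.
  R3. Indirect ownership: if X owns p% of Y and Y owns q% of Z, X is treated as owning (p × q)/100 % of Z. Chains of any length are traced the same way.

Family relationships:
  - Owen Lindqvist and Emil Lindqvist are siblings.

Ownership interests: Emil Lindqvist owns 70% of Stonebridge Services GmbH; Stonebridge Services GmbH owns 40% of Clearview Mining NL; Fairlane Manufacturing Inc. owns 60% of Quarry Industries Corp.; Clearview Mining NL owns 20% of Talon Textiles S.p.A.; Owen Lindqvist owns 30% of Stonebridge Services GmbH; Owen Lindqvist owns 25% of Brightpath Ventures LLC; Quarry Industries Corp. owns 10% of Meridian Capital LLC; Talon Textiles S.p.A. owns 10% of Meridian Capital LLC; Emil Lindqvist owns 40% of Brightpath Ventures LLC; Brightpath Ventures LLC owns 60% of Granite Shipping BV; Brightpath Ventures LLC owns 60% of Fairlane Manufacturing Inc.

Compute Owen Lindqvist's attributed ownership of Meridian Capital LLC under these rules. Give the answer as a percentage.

3.14%

By sibling attribution (R2), Owen Lindqvist is treated as also owning Emil Lindqvist's interest in Stonebridge Services GmbH, giving 30% + 70% = 100%.
By sibling attribution (R2), Owen Lindqvist is treated as also owning Emil Lindqvist's interest in Brightpath Ventures LLC, giving 25% + 40% = 65%.
Chain via Stonebridge Services GmbH → Clearview Mining NL → Talon Textiles S.p.A. (R3): 100% × 40% × 20% × 10% = 0.8% of Meridian Capital LLC.
Chain via Brightpath Ventures LLC → Fairlane Manufacturing Inc. → Quarry Industries Corp. (R3): 65% × 60% × 60% × 10% = 2.34% of Meridian Capital LLC.
Aggregating (R1): 0.8% + 2.34% = 3.14%.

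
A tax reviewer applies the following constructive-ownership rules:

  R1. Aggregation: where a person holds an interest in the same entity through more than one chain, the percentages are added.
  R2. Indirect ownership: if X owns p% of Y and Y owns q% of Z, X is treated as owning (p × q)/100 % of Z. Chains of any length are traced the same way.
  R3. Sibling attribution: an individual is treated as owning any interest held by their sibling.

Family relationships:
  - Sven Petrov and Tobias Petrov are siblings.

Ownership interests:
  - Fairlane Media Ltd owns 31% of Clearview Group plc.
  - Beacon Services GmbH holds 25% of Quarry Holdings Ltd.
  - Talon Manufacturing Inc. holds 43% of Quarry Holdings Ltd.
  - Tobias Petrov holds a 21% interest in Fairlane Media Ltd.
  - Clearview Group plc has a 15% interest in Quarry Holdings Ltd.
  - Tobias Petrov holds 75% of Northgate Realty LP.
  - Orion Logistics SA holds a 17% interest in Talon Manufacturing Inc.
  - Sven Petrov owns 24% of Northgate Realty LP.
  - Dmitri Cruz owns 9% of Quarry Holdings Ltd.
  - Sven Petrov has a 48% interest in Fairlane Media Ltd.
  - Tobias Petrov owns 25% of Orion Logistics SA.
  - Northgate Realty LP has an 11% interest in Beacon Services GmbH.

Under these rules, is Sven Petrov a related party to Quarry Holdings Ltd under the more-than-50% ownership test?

No

By sibling attribution (R3), Sven Petrov is treated as also owning Tobias Petrov's interest in Northgate Realty LP, giving 24% + 75% = 99%.
By sibling attribution (R3), Sven Petrov is treated as also owning Tobias Petrov's interest in Fairlane Media Ltd, giving 48% + 21% = 69%.
By sibling attribution (R3), Sven Petrov is treated as owning Tobias Petrov's 25% interest in Orion Logistics SA.
Chain via Northgate Realty LP → Beacon Services GmbH (R2): 99% × 11% × 25% = 2.7225% of Quarry Holdings Ltd.
Chain via Fairlane Media Ltd → Clearview Group plc (R2): 69% × 31% × 15% = 3.2085% of Quarry Holdings Ltd.
Chain via Orion Logistics SA → Talon Manufacturing Inc. (R2): 25% × 17% × 43% = 1.8275% of Quarry Holdings Ltd.
Aggregating (R1): 2.7225% + 3.2085% + 1.8275% = 7.7585%.
7.7585% does not exceed the 50% threshold, so Sven is not a related party to Quarry Holdings Ltd.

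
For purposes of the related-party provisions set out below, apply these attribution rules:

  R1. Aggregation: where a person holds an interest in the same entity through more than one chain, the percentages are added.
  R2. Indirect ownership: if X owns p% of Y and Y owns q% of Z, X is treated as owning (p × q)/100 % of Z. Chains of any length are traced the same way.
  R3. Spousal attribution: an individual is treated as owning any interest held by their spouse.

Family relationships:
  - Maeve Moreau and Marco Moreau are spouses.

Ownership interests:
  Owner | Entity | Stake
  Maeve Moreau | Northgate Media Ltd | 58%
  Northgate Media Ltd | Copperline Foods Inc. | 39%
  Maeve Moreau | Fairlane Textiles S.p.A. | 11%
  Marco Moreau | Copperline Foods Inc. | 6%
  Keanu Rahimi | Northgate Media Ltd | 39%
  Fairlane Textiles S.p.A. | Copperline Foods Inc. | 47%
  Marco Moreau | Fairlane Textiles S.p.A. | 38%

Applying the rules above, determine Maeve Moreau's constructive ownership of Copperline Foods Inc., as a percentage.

By spousal attribution (R3), Maeve Moreau is treated as also owning Marco Moreau's interest in Fairlane Textiles S.p.A, giving 11% + 38% = 49%.
By spousal attribution (R3), Maeve Moreau is treated as owning Marco Moreau's 6% interest in Copperline Foods Inc.
Chain via Northgate Media Ltd (R2): 58% × 39% = 22.62% of Copperline Foods Inc.
Chain via Fairlane Textiles S.p.A. (R2): 49% × 47% = 23.03% of Copperline Foods Inc.
Direct interest in Copperline Foods Inc: 6%.
Aggregating (R1): 22.62% + 23.03% + 6% = 51.65%.

51.65%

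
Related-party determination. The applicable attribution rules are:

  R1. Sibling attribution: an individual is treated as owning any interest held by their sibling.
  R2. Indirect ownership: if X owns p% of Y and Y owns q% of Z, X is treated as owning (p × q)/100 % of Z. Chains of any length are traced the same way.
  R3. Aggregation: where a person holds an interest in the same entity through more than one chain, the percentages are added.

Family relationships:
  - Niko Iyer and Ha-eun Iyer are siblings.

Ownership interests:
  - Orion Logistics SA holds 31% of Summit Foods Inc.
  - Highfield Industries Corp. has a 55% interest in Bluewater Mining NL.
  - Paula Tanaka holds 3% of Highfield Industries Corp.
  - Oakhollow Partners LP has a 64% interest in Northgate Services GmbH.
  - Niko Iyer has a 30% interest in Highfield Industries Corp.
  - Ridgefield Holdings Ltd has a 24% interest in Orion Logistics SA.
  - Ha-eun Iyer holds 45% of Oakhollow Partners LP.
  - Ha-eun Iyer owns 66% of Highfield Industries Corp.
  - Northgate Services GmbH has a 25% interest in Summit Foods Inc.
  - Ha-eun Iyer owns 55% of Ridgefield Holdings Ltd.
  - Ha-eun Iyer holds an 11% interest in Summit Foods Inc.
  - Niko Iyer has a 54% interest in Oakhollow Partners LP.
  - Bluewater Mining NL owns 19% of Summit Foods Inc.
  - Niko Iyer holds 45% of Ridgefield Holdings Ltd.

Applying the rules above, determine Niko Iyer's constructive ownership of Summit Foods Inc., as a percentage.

44.312%

By sibling attribution (R1), Niko Iyer is treated as also owning Ha-eun Iyer's interest in Oakhollow Partners LP, giving 54% + 45% = 99%.
By sibling attribution (R1), Niko Iyer is treated as also owning Ha-eun Iyer's interest in Ridgefield Holdings Ltd, giving 45% + 55% = 100%.
By sibling attribution (R1), Niko Iyer is treated as also owning Ha-eun Iyer's interest in Highfield Industries Corp, giving 30% + 66% = 96%.
By sibling attribution (R1), Niko Iyer is treated as owning Ha-eun Iyer's 11% interest in Summit Foods Inc.
Chain via Oakhollow Partners LP → Northgate Services GmbH (R2): 99% × 64% × 25% = 15.84% of Summit Foods Inc.
Chain via Ridgefield Holdings Ltd → Orion Logistics SA (R2): 100% × 24% × 31% = 7.44% of Summit Foods Inc.
Chain via Highfield Industries Corp. → Bluewater Mining NL (R2): 96% × 55% × 19% = 10.032% of Summit Foods Inc.
Direct interest in Summit Foods Inc: 11%.
Aggregating (R3): 15.84% + 7.44% + 10.032% + 11% = 44.312%.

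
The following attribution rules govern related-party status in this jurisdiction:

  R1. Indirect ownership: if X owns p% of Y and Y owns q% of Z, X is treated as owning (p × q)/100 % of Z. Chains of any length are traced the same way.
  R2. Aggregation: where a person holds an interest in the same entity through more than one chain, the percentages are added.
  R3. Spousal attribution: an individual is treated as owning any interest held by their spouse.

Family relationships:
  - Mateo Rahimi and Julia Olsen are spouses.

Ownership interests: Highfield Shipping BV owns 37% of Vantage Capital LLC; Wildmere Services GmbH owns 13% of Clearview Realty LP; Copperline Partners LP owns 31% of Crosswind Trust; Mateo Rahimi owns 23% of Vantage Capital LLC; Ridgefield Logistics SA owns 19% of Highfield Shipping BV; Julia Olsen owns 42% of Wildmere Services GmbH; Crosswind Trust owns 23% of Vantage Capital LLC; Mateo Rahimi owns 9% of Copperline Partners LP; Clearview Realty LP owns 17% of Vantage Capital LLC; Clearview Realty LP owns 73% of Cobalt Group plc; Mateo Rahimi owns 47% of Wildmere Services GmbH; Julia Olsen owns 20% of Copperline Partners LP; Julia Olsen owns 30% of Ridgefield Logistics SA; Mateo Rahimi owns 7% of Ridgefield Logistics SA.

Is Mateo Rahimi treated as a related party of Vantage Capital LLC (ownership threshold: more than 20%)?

By spousal attribution (R3), Mateo Rahimi is treated as also owning Julia Olsen's interest in Ridgefield Logistics SA, giving 7% + 30% = 37%.
By spousal attribution (R3), Mateo Rahimi is treated as also owning Julia Olsen's interest in Copperline Partners LP, giving 9% + 20% = 29%.
By spousal attribution (R3), Mateo Rahimi is treated as also owning Julia Olsen's interest in Wildmere Services GmbH, giving 47% + 42% = 89%.
Chain via Ridgefield Logistics SA → Highfield Shipping BV (R1): 37% × 19% × 37% = 2.6011% of Vantage Capital LLC.
Chain via Copperline Partners LP → Crosswind Trust (R1): 29% × 31% × 23% = 2.0677% of Vantage Capital LLC.
Chain via Wildmere Services GmbH → Clearview Realty LP (R1): 89% × 13% × 17% = 1.9669% of Vantage Capital LLC.
Direct interest in Vantage Capital LLC: 23%.
Aggregating (R2): 2.6011% + 2.0677% + 1.9669% + 23% = 29.6357%.
29.6357% exceeds the 20% threshold, so Mateo is a related party to Vantage Capital LLC.

Yes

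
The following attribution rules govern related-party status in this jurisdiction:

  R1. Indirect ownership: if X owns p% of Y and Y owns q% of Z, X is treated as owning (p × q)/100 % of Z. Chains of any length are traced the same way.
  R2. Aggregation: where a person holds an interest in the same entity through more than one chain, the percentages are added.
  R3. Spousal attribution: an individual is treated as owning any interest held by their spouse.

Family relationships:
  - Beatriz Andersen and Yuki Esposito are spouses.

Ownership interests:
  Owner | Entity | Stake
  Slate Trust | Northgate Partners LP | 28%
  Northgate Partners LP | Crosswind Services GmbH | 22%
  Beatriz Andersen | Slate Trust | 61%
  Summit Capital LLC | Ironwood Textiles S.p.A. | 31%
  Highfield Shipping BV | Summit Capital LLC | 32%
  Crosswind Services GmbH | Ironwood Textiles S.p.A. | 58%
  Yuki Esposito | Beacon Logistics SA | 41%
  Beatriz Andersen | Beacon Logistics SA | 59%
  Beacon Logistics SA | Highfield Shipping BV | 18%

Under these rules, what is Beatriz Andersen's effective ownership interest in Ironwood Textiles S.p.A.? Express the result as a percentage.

3.965008%

By spousal attribution (R3), Beatriz Andersen is treated as also owning Yuki Esposito's interest in Beacon Logistics SA, giving 59% + 41% = 100%.
Chain via Beacon Logistics SA → Highfield Shipping BV → Summit Capital LLC (R1): 100% × 18% × 32% × 31% = 1.7856% of Ironwood Textiles S.p.A.
Chain via Slate Trust → Northgate Partners LP → Crosswind Services GmbH (R1): 61% × 28% × 22% × 58% = 2.179408% of Ironwood Textiles S.p.A.
Aggregating (R2): 1.7856% + 2.179408% = 3.965008%.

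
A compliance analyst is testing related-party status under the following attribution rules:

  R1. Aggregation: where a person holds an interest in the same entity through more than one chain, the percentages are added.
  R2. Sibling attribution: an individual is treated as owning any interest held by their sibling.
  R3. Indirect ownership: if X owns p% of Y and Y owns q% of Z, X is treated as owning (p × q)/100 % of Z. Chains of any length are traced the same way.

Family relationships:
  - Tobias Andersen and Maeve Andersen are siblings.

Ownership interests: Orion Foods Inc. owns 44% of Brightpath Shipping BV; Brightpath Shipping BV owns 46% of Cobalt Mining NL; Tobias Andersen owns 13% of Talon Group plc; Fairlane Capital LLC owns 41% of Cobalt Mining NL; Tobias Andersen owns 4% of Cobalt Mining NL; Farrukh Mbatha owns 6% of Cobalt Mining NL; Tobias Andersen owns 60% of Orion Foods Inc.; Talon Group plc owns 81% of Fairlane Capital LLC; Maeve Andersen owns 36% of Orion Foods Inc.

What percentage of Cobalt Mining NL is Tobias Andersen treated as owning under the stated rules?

27.7477%

By sibling attribution (R2), Tobias Andersen is treated as also owning Maeve Andersen's interest in Orion Foods Inc, giving 60% + 36% = 96%.
Chain via Orion Foods Inc. → Brightpath Shipping BV (R3): 96% × 44% × 46% = 19.4304% of Cobalt Mining NL.
Chain via Talon Group plc → Fairlane Capital LLC (R3): 13% × 81% × 41% = 4.3173% of Cobalt Mining NL.
Direct interest in Cobalt Mining NL: 4%.
Aggregating (R1): 19.4304% + 4.3173% + 4% = 27.7477%.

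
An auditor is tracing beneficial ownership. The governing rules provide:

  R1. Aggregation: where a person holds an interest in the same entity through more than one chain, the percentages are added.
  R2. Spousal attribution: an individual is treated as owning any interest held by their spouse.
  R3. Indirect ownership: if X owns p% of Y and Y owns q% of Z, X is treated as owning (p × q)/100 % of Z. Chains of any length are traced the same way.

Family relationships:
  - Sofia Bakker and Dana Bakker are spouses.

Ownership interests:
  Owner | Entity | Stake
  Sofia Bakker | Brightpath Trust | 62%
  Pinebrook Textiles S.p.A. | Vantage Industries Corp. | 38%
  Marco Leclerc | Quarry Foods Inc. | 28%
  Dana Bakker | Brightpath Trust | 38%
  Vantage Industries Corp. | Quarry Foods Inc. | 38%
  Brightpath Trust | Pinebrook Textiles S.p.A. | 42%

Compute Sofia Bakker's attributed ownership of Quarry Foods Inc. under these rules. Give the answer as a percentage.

By spousal attribution (R2), Sofia Bakker is treated as also owning Dana Bakker's interest in Brightpath Trust, giving 62% + 38% = 100%.
Chain via Brightpath Trust → Pinebrook Textiles S.p.A. → Vantage Industries Corp. (R3): 100% × 42% × 38% × 38% = 6.0648% of Quarry Foods Inc.

6.0648%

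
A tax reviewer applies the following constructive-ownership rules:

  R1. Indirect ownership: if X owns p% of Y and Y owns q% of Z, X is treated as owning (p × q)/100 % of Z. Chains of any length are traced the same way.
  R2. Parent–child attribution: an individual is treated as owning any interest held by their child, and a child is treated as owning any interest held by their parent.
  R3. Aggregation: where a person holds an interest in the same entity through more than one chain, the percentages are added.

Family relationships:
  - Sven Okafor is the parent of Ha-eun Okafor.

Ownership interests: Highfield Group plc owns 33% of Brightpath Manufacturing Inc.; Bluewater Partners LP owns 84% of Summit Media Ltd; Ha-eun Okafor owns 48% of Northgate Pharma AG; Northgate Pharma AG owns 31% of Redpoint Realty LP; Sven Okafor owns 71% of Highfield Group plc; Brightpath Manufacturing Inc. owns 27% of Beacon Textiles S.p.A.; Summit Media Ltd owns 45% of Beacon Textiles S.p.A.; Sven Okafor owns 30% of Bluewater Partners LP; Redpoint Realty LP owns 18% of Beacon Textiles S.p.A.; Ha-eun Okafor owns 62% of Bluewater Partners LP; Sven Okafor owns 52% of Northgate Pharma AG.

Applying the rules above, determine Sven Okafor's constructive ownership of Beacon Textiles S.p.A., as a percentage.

46.6821%

By parent–child attribution (R2), Sven Okafor is treated as also owning Ha-eun Okafor's interest in Bluewater Partners LP, giving 30% + 62% = 92%.
By parent–child attribution (R2), Sven Okafor is treated as also owning Ha-eun Okafor's interest in Northgate Pharma AG, giving 52% + 48% = 100%.
Chain via Bluewater Partners LP → Summit Media Ltd (R1): 92% × 84% × 45% = 34.776% of Beacon Textiles S.p.A.
Chain via Northgate Pharma AG → Redpoint Realty LP (R1): 100% × 31% × 18% = 5.58% of Beacon Textiles S.p.A.
Chain via Highfield Group plc → Brightpath Manufacturing Inc. (R1): 71% × 33% × 27% = 6.3261% of Beacon Textiles S.p.A.
Aggregating (R3): 34.776% + 5.58% + 6.3261% = 46.6821%.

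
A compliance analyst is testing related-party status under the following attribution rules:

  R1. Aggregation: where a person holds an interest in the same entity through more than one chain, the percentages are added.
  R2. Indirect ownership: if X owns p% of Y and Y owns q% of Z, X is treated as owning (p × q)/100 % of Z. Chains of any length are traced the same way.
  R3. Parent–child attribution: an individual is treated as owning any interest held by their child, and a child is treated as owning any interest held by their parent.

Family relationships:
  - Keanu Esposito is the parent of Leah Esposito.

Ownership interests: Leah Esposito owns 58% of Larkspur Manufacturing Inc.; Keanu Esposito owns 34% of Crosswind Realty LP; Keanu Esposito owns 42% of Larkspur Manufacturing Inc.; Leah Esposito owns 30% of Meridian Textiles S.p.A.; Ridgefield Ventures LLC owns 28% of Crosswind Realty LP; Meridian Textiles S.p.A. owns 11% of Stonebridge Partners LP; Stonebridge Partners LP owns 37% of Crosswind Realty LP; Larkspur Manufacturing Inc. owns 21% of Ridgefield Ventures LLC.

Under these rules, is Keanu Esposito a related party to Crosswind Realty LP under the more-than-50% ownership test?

No

By parent–child attribution (R3), Keanu Esposito is treated as also owning Leah Esposito's interest in Larkspur Manufacturing Inc, giving 42% + 58% = 100%.
By parent–child attribution (R3), Keanu Esposito is treated as owning Leah Esposito's 30% interest in Meridian Textiles S.p.A.
Chain via Larkspur Manufacturing Inc. → Ridgefield Ventures LLC (R2): 100% × 21% × 28% = 5.88% of Crosswind Realty LP.
Direct interest in Crosswind Realty LP: 34%.
Chain via Meridian Textiles S.p.A. → Stonebridge Partners LP (R2): 30% × 11% × 37% = 1.221% of Crosswind Realty LP.
Aggregating (R1): 5.88% + 34% + 1.221% = 41.101%.
41.101% does not exceed the 50% threshold, so Keanu is not a related party to Crosswind Realty LP.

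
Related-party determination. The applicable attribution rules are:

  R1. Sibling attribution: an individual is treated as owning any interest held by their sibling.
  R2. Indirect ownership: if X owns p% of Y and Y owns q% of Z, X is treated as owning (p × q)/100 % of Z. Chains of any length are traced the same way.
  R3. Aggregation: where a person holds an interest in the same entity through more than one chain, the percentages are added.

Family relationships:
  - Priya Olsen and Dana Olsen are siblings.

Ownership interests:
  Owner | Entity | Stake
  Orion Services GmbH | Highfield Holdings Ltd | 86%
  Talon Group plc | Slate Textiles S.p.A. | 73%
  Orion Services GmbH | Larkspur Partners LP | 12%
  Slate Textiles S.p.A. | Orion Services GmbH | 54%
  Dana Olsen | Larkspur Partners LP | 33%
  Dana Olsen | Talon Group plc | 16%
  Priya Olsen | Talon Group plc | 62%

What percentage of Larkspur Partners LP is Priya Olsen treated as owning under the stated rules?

36.689712%

By sibling attribution (R1), Priya Olsen is treated as also owning Dana Olsen's interest in Talon Group plc, giving 62% + 16% = 78%.
By sibling attribution (R1), Priya Olsen is treated as owning Dana Olsen's 33% interest in Larkspur Partners LP.
Chain via Talon Group plc → Slate Textiles S.p.A. → Orion Services GmbH (R2): 78% × 73% × 54% × 12% = 3.689712% of Larkspur Partners LP.
Direct interest in Larkspur Partners LP: 33%.
Aggregating (R3): 3.689712% + 33% = 36.689712%.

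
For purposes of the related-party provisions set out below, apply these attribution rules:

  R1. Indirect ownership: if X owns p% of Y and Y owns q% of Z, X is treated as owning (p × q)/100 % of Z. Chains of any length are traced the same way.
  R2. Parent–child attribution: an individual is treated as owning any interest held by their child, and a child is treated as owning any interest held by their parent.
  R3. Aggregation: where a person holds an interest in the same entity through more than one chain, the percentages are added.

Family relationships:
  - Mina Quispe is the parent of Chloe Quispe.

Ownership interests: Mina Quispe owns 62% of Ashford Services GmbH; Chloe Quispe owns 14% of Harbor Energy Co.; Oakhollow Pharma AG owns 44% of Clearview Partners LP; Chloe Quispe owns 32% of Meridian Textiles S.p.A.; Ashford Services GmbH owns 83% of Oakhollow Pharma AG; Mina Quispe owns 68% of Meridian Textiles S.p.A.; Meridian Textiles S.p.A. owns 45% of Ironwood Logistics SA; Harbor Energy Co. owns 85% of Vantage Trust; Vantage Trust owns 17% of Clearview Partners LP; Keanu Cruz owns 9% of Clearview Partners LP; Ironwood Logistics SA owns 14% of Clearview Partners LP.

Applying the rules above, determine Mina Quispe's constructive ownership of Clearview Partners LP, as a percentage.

By parent–child attribution (R2), Mina Quispe is treated as also owning Chloe Quispe's interest in Meridian Textiles S.p.A, giving 68% + 32% = 100%.
By parent–child attribution (R2), Mina Quispe is treated as owning Chloe Quispe's 14% interest in Harbor Energy Co.
Chain via Meridian Textiles S.p.A. → Ironwood Logistics SA (R1): 100% × 45% × 14% = 6.3% of Clearview Partners LP.
Chain via Ashford Services GmbH → Oakhollow Pharma AG (R1): 62% × 83% × 44% = 22.6424% of Clearview Partners LP.
Chain via Harbor Energy Co. → Vantage Trust (R1): 14% × 85% × 17% = 2.023% of Clearview Partners LP.
Aggregating (R3): 6.3% + 22.6424% + 2.023% = 30.9654%.

30.9654%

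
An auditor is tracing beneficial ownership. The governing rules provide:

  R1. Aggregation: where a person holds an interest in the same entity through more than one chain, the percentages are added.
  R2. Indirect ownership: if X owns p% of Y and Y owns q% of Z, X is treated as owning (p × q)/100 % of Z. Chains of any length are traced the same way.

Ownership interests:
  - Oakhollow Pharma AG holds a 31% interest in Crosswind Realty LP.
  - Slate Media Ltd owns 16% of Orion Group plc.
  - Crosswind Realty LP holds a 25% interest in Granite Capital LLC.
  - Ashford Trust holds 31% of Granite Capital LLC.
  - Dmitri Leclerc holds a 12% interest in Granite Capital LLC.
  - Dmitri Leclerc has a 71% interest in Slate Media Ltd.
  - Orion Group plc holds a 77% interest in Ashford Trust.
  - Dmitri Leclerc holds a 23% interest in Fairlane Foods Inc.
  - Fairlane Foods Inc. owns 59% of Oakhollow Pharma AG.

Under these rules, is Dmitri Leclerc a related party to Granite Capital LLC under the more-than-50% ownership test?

No

Chain via Slate Media Ltd → Orion Group plc → Ashford Trust (R2): 71% × 16% × 77% × 31% = 2.711632% of Granite Capital LLC.
Chain via Fairlane Foods Inc. → Oakhollow Pharma AG → Crosswind Realty LP (R2): 23% × 59% × 31% × 25% = 1.051675% of Granite Capital LLC.
Direct interest in Granite Capital LLC: 12%.
Aggregating (R1): 2.711632% + 1.051675% + 12% = 15.763307%.
15.763307% does not exceed the 50% threshold, so Dmitri is not a related party to Granite Capital LLC.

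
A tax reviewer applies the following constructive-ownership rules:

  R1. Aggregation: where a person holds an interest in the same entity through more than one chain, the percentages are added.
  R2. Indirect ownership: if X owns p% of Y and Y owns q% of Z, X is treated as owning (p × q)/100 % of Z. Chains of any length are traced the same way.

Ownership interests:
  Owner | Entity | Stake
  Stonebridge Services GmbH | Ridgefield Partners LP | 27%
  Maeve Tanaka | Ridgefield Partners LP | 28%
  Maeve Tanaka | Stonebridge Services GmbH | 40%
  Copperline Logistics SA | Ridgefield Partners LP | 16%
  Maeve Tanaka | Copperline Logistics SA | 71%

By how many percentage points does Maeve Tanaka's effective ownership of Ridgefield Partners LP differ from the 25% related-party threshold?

Chain via Copperline Logistics SA (R2): 71% × 16% = 11.36% of Ridgefield Partners LP.
Chain via Stonebridge Services GmbH (R2): 40% × 27% = 10.8% of Ridgefield Partners LP.
Direct interest in Ridgefield Partners LP: 28%.
Aggregating (R1): 11.36% + 10.8% + 28% = 50.16%.
50.16% exceeds the 25% threshold by 25.16 percentage points.

25.16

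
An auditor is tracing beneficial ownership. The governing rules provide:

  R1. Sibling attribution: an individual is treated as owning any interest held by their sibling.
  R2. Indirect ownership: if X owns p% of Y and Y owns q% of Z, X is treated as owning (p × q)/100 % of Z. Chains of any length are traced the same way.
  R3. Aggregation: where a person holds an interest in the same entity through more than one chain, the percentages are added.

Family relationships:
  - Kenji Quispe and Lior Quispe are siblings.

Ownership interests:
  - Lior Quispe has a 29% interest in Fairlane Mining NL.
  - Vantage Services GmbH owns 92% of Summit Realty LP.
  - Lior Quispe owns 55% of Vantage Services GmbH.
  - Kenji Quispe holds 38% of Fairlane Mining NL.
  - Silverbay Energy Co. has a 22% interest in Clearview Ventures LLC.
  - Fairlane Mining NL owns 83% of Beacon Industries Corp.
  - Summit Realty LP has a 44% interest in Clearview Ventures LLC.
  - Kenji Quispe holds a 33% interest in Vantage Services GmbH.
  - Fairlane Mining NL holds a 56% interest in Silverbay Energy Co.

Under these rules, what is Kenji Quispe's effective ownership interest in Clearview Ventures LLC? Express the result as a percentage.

By sibling attribution (R1), Kenji Quispe is treated as also owning Lior Quispe's interest in Fairlane Mining NL, giving 38% + 29% = 67%.
By sibling attribution (R1), Kenji Quispe is treated as also owning Lior Quispe's interest in Vantage Services GmbH, giving 33% + 55% = 88%.
Chain via Fairlane Mining NL → Silverbay Energy Co. (R2): 67% × 56% × 22% = 8.2544% of Clearview Ventures LLC.
Chain via Vantage Services GmbH → Summit Realty LP (R2): 88% × 92% × 44% = 35.6224% of Clearview Ventures LLC.
Aggregating (R3): 8.2544% + 35.6224% = 43.8768%.

43.8768%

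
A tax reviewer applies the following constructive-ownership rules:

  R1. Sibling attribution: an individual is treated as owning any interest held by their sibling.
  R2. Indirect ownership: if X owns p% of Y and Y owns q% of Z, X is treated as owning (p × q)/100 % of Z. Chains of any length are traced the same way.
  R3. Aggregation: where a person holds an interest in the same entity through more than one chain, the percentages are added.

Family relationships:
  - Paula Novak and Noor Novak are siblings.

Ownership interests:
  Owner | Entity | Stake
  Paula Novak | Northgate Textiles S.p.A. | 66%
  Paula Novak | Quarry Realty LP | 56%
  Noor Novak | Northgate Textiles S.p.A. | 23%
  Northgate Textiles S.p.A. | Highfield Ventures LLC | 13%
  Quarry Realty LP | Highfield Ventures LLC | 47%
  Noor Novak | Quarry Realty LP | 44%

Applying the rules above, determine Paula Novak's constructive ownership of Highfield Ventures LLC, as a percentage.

By sibling attribution (R1), Paula Novak is treated as also owning Noor Novak's interest in Quarry Realty LP, giving 56% + 44% = 100%.
By sibling attribution (R1), Paula Novak is treated as also owning Noor Novak's interest in Northgate Textiles S.p.A, giving 66% + 23% = 89%.
Chain via Quarry Realty LP (R2): 100% × 47% = 47% of Highfield Ventures LLC.
Chain via Northgate Textiles S.p.A. (R2): 89% × 13% = 11.57% of Highfield Ventures LLC.
Aggregating (R3): 47% + 11.57% = 58.57%.

58.57%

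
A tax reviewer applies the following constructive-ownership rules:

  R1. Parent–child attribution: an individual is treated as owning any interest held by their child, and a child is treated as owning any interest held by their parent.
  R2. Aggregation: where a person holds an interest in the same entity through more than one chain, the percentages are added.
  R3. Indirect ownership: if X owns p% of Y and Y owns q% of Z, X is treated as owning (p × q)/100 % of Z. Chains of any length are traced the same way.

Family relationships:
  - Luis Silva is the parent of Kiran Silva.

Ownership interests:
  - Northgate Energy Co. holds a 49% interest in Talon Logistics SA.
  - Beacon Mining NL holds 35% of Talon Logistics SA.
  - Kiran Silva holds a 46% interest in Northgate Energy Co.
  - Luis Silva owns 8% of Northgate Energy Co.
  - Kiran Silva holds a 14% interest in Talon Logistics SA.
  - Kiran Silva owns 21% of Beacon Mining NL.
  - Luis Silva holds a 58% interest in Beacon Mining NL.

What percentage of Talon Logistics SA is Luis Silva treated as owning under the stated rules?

By parent–child attribution (R1), Luis Silva is treated as also owning Kiran Silva's interest in Beacon Mining NL, giving 58% + 21% = 79%.
By parent–child attribution (R1), Luis Silva is treated as also owning Kiran Silva's interest in Northgate Energy Co, giving 8% + 46% = 54%.
By parent–child attribution (R1), Luis Silva is treated as owning Kiran Silva's 14% interest in Talon Logistics SA.
Chain via Beacon Mining NL (R3): 79% × 35% = 27.65% of Talon Logistics SA.
Chain via Northgate Energy Co. (R3): 54% × 49% = 26.46% of Talon Logistics SA.
Direct interest in Talon Logistics SA: 14%.
Aggregating (R2): 27.65% + 26.46% + 14% = 68.11%.

68.11%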